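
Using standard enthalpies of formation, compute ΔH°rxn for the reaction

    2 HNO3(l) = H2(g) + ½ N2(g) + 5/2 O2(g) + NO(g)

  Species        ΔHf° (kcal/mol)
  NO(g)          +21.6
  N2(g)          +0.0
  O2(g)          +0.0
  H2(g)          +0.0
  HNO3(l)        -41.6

Products: 1·(+0.0) + 1/2·(+0.0) + 5/2·(+0.0) + 1·(+21.6) = +21.6
Reactants: 2·(-41.6) = -83.2
ΔH°rxn = (+21.6) − (-83.2) = 104.8 kcal/mol

ΔH°rxn = 104.8 kcal/mol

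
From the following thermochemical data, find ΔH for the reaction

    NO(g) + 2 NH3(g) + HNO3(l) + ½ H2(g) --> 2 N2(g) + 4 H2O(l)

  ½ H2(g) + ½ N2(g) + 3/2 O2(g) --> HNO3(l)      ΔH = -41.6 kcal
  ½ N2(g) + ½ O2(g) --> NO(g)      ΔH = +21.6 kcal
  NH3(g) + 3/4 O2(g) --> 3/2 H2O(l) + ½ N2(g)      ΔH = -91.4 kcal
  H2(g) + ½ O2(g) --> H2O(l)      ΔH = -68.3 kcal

equation 1 reversed: +41.6 kcal
equation 2 reversed: -21.6 kcal
equation 3 × 2: (2)·(-91.4) = -182.8 kcal
equation 4 as written: -68.3 kcal
Combining the equations, ΔH = (-1)·(-41.6) + (-1)·(+21.6) + (2)·(-91.4) + (1)·(-68.3) = -231.1 kcal

ΔH = -231.1 kcal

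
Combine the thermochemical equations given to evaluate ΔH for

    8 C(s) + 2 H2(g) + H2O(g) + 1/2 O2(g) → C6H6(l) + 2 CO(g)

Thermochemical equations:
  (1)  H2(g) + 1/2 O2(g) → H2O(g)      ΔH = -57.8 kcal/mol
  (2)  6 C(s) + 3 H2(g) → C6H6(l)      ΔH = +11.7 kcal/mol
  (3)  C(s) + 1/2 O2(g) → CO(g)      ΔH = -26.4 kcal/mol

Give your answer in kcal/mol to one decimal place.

ΔH = 16.7 kcal/mol

(1) reversed: +57.8 kcal/mol
(2) as written: +11.7 kcal/mol
(3) × 2: (2)·(-26.4) = -52.8 kcal/mol
Combining the equations, ΔH = (-1)·(-57.8) + (1)·(+11.7) + (2)·(-26.4) = 16.7 kcal/mol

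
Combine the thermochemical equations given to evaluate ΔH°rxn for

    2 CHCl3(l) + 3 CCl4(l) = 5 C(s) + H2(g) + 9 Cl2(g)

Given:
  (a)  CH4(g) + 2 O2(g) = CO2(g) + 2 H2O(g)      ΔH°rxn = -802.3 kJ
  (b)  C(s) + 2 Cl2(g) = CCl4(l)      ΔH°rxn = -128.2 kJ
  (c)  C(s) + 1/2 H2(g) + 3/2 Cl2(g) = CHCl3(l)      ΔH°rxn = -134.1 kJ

(a): not needed (CH4(g) appears nowhere else).
(b) reversed and × 3 (CCl4(l) must end up as a reactant; ×3 to match 3 CCl4(l) in the target): (-3)·(-128.2) = +384.6 kJ
(c) reversed and × 2 (CHCl3(l) must end up as a reactant; scale by 2 for the 2 CHCl3(l)): (-2)·(-134.1) = +268.2 kJ
ΔH°rxn = (-3)·(-128.2) + (-2)·(-134.1) = 652.8 kJ

ΔH°rxn = 652.8 kJ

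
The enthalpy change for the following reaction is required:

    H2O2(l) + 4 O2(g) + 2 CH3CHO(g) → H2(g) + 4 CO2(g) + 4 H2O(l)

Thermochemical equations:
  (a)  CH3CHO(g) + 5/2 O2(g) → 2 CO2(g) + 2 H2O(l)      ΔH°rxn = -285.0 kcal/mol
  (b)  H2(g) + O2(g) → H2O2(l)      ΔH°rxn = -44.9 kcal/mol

ΔH°rxn = -525.1 kcal/mol

(a) × 2 (scale by 2 for the 2 CH3CHO(g)): (2)·(-285.0) = -570.0 kcal/mol
(b) reversed (reverse to put H2O2(l) on the reactant side): +44.9 kcal/mol
Combining the equations, ΔH°rxn = (2)·(-285.0) + (-1)·(-44.9) = -525.1 kcal/mol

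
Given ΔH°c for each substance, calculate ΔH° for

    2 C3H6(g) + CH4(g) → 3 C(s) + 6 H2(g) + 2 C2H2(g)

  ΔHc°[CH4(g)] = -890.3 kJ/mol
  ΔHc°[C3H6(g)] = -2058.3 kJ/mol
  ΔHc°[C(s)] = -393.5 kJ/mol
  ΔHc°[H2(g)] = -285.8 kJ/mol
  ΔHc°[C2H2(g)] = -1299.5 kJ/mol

With combustion enthalpies, reactants minus products:
= [2·(-2058.3) + 1·(-890.3)] − [3·(-393.5) + 6·(-285.8) + 2·(-1299.5)]
= 487.4 kJ/mol

ΔH° = 487.4 kJ/mol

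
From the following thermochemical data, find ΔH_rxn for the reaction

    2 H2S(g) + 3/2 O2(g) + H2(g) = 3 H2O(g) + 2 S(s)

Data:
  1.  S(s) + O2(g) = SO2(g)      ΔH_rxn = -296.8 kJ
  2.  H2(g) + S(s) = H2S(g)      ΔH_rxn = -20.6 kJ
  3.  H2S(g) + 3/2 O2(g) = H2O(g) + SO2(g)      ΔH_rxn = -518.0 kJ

eq. 1 reversed and × 3: (-3)·(-296.8) = +890.4 kJ
eq. 2 as written: -20.6 kJ
eq. 3 × 3: (3)·(-518.0) = -1554.0 kJ
By Hess's law, ΔH_rxn = (+890.4) + (-20.6) + (-1554.0) = -684.2 kJ

ΔH_rxn = -684.2 kJ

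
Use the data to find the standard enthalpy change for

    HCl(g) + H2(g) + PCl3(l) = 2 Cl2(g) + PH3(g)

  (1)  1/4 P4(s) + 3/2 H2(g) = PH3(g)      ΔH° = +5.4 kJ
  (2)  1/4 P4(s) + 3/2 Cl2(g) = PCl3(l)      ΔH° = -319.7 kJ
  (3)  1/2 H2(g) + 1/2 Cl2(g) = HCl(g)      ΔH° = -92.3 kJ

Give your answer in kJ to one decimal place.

(1) as written: +5.4 kJ
(2) reversed: +319.7 kJ
(3) reversed: +92.3 kJ
ΔH° = (+5.4) + (+319.7) + (+92.3) = 417.4 kJ

ΔH° = 417.4 kJ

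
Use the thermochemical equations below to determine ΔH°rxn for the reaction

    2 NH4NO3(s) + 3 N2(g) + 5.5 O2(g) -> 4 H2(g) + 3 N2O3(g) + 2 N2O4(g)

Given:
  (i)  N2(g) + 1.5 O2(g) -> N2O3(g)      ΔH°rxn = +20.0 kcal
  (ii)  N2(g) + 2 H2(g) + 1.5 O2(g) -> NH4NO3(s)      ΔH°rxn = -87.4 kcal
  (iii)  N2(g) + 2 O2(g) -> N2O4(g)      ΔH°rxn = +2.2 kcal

(i) × 3: (3)·(+20.0) = +60.0 kcal
(ii) reversed and × 2: (-2)·(-87.4) = +174.8 kcal
(iii) × 2: (2)·(+2.2) = +4.4 kcal
ΔH°rxn = (+60.0) + (+174.8) + (+4.4) = 239.2 kcal

ΔH°rxn = 239.2 kcal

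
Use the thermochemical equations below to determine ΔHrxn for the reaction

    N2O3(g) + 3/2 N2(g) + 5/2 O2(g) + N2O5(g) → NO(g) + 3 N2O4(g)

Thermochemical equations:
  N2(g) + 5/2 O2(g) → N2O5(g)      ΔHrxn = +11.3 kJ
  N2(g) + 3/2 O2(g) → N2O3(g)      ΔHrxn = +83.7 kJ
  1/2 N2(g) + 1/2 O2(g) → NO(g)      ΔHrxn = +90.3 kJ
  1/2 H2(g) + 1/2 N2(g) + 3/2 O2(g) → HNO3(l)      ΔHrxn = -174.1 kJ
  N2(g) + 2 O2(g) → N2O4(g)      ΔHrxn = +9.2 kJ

equation 1 reversed: -11.3 kJ
equation 2 reversed: -83.7 kJ
equation 3 as written: +90.3 kJ
equation 4: not needed.
equation 5 × 3: (3)·(+9.2) = +27.6 kJ
Summing the manipulated equations, ΔHrxn = (-1)·(+11.3) + (-1)·(+83.7) + (1)·(+90.3) + (3)·(+9.2) = 22.9 kJ

ΔHrxn = 22.9 kJ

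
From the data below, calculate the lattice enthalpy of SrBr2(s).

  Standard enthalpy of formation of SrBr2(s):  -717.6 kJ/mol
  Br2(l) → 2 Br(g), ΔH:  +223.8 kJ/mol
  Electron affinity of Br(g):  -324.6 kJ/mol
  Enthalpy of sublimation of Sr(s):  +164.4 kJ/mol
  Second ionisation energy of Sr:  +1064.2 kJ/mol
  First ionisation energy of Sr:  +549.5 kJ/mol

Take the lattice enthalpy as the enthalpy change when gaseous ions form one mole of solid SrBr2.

ΔHf° = 1·ΔHsub + 1·(ΣIE) + 1·D(Br2) + 2·EA + U
-717.6 = 1·(+164.4) + 1·(+1613.7) + 1·(+223.8) + 2·(-324.6) + U
U = -717.6 − (+1352.7) = -2070.3 kJ/mol

U = -2070.3 kJ/mol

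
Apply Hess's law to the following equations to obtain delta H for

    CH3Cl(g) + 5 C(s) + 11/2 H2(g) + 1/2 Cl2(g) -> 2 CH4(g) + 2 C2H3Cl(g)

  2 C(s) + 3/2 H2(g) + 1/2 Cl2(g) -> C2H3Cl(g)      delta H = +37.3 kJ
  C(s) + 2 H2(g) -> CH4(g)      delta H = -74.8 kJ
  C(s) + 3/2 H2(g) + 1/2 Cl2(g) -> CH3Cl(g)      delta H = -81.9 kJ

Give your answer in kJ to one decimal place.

delta H = 6.9 kJ

equation 1 × 2: (2)·(+37.3) = +74.6 kJ
equation 2 × 2: (2)·(-74.8) = -149.6 kJ
equation 3 reversed: +81.9 kJ
Since enthalpy is a state function, delta H = (2)·(+37.3) + (2)·(-74.8) + (-1)·(-81.9) = 6.9 kJ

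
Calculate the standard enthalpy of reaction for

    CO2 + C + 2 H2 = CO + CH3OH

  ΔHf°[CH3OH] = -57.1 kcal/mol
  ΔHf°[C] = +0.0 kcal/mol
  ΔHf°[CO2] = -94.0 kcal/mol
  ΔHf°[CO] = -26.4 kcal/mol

ΔH°rxn = 10.5 kcal/mol

Products: 1·(-26.4) + 1·(-57.1) = -83.5
Reactants: 1·(-94.0) + 1·(+0.0) + 2·(+0.0) = -94.0
ΔH°rxn = (-83.5) − (-94.0) = 10.5 kcal/mol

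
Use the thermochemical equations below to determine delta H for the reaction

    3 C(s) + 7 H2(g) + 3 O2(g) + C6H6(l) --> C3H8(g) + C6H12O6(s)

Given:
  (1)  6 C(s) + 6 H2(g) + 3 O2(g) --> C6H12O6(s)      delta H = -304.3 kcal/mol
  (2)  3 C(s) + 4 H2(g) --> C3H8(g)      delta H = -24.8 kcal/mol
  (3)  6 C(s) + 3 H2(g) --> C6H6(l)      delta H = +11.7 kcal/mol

delta H = -340.8 kcal/mol

(1) as written: -304.3 kcal/mol
(2) as written: -24.8 kcal/mol
(3) reversed: -11.7 kcal/mol
Since enthalpy is a state function, delta H = (-304.3) + (-24.8) + (-11.7) = -340.8 kcal/mol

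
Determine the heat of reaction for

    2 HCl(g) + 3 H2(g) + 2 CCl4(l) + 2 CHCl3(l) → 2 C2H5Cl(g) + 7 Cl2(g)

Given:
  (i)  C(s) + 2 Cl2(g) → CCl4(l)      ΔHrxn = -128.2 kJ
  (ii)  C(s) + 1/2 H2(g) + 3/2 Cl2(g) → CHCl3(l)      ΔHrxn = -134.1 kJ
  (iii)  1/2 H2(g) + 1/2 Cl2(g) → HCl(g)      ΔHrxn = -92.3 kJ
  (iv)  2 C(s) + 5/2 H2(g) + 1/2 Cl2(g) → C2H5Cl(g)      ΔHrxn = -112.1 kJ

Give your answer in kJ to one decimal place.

ΔHrxn = 485.0 kJ

(i) reversed and × 2: (-2)·(-128.2) = +256.4 kJ
(ii) reversed and × 2: (-2)·(-134.1) = +268.2 kJ
(iii) reversed and × 2: (-2)·(-92.3) = +184.6 kJ
(iv) × 2: (2)·(-112.1) = -224.2 kJ
Combining the equations, ΔHrxn = (+256.4) + (+268.2) + (+184.6) + (-224.2) = 485.0 kJ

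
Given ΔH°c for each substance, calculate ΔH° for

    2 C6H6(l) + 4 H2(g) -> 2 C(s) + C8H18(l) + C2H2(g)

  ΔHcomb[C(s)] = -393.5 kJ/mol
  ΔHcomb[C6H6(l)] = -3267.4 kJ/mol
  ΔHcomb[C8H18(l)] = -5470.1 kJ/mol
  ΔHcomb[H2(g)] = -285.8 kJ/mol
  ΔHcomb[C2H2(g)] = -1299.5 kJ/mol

ΔH° = -121.4 kJ/mol

With combustion enthalpies, reactants minus products:
= [2·(-3267.4) + 4·(-285.8)] − [2·(-393.5) + 1·(-5470.1) + 1·(-1299.5)]
= -121.4 kJ/mol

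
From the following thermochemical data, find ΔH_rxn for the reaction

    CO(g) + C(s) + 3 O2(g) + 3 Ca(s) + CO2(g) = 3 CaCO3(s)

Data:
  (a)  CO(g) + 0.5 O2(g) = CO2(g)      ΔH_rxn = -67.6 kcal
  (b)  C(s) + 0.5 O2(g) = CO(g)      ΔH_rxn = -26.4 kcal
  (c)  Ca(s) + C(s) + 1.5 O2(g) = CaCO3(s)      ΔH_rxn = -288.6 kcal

ΔH_rxn = -745.4 kcal

(a) reversed: +67.6 kcal
(b) reversed and × 2: (-2)·(-26.4) = +52.8 kcal
(c) × 3: (3)·(-288.6) = -865.8 kcal
By Hess's law, ΔH_rxn = (-1)·(-67.6) + (-2)·(-26.4) + (3)·(-288.6) = -745.4 kcal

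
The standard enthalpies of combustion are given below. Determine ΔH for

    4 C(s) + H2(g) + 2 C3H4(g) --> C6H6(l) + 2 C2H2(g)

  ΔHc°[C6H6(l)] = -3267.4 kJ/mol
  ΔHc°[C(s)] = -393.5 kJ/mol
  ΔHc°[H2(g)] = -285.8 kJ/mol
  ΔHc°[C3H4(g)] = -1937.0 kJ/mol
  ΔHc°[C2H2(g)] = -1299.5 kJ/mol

Using ΔH = Σ nΔHc°(reactants) − Σ nΔHc°(products):
= [4·(-393.5) + 1·(-285.8) + 2·(-1937.0)] − [1·(-3267.4) + 2·(-1299.5)]
= 132.6 kJ/mol

ΔH = 132.6 kJ/mol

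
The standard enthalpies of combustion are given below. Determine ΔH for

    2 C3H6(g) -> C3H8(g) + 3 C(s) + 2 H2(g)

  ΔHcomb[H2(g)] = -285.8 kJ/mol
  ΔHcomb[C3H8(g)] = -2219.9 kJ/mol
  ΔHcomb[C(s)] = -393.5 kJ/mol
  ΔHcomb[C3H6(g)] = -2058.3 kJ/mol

ΔH = -144.6 kJ/mol

With combustion enthalpies, reactants minus products:
= [2·(-2058.3)] − [1·(-2219.9) + 3·(-393.5) + 2·(-285.8)]
= -144.6 kJ/mol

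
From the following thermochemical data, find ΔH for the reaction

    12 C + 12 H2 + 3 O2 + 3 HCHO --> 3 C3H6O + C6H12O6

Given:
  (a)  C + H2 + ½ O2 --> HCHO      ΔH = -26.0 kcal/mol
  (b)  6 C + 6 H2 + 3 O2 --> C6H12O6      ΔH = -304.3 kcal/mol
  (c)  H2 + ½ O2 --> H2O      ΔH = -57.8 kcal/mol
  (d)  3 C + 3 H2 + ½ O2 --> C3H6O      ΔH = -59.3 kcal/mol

(a) reversed and × 3: (-3)·(-26.0) = +78.0 kcal/mol
(b) as written: -304.3 kcal/mol
(c): not needed.
(d) × 3: (3)·(-59.3) = -177.9 kcal/mol
Summing the manipulated equations, ΔH = (-3)·(-26.0) + (1)·(-304.3) + (3)·(-59.3) = -404.2 kcal/mol

ΔH = -404.2 kcal/mol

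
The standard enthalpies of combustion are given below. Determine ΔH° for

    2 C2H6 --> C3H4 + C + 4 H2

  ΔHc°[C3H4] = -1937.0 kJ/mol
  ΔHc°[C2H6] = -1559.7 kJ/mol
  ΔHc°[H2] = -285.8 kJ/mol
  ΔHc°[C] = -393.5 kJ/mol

ΔH° = 354.3 kJ/mol

With combustion enthalpies, reactants minus products:
= [2·(-1559.7)] − [1·(-1937.0) + 1·(-393.5) + 4·(-285.8)]
= 354.3 kJ/mol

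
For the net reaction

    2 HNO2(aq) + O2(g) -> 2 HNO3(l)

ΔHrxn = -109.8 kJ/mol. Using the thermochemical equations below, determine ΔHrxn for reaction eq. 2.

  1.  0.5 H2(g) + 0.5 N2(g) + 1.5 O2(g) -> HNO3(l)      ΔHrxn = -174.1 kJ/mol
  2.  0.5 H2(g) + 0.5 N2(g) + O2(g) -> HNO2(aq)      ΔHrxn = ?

eq. 1 × 2: (2)·(-174.1) = -348.2 kJ/mol
eq. 2 reversed and × 2: contributes −2·x
-109.8 = (-348.2) − 2·x
x = (-109.8 − (-348.2)) / (-2) = -119.2 kJ/mol

ΔHrxn = -119.2 kJ/mol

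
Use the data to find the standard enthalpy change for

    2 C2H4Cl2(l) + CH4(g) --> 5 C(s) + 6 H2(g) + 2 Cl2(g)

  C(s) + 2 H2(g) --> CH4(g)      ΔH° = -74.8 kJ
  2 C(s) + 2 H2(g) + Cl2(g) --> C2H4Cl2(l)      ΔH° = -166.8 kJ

equation 1 reversed (reverse to put CH4(g) on the reactant side): +74.8 kJ
equation 2 reversed and × 2 (C2H4Cl2(l) must end up as a reactant; scale by 2 for the 2 C2H4Cl2(l)): (-2)·(-166.8) = +333.6 kJ
ΔH° = (-1)·(-74.8) + (-2)·(-166.8) = 408.4 kJ

ΔH° = 408.4 kJ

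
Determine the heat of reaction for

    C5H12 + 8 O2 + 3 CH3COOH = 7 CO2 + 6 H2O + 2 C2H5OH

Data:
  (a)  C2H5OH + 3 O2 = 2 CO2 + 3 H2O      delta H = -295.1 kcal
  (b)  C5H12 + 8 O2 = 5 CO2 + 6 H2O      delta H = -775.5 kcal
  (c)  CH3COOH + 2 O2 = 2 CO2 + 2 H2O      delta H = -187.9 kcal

(a) reversed and × 2: (-2)·(-295.1) = +590.2 kcal
(b) as written: -775.5 kcal
(c) × 3: (3)·(-187.9) = -563.7 kcal
Summing the manipulated equations, delta H = (+590.2) + (-775.5) + (-563.7) = -749.0 kcal

delta H = -749.0 kcal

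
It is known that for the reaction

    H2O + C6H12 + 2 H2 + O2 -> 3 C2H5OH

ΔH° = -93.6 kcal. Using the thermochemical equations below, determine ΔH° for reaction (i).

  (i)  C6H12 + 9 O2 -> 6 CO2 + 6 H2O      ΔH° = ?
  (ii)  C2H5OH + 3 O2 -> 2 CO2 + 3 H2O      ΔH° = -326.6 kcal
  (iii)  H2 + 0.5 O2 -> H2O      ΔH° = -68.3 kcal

(i) as written (C6H12 already on the reactant side): contributes x
(ii) reversed and × 3 (C2H5OH must end up as a product; scale by 3 for the 3 C2H5OH): (-3)·(-326.6) = +979.8 kcal
(iii) × 2 (×2 to match 2 H2 in the target): (2)·(-68.3) = -136.6 kcal
-93.6 = (+979.8) + (-136.6) + x
x = (-93.6 − (+843.2)) / (1) = -936.8 kcal

ΔH° = -936.8 kcal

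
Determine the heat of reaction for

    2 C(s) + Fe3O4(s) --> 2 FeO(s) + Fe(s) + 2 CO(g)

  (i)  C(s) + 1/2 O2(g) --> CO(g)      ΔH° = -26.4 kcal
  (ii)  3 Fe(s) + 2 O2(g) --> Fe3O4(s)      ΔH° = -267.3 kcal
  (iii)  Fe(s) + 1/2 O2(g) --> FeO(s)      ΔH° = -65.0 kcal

ΔH° = 84.5 kcal

(i) × 2: (2)·(-26.4) = -52.8 kcal
(ii) reversed: +267.3 kcal
(iii) × 2: (2)·(-65.0) = -130.0 kcal
ΔH° = (-52.8) + (+267.3) + (-130.0) = 84.5 kcal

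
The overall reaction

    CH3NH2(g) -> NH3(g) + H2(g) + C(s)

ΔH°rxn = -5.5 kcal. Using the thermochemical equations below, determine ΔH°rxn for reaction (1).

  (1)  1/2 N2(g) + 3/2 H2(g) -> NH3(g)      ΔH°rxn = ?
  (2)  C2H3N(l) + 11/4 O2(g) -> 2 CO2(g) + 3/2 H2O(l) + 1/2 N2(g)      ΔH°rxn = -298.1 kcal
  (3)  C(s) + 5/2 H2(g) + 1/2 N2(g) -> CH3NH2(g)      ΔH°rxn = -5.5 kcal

(1) as written: contributes x
(2): not needed.
(3) reversed: +5.5 kcal
-5.5 = (+5.5) + x
x = (-5.5 − (+5.5)) / (1) = -11.0 kcal

ΔH°rxn = -11.0 kcal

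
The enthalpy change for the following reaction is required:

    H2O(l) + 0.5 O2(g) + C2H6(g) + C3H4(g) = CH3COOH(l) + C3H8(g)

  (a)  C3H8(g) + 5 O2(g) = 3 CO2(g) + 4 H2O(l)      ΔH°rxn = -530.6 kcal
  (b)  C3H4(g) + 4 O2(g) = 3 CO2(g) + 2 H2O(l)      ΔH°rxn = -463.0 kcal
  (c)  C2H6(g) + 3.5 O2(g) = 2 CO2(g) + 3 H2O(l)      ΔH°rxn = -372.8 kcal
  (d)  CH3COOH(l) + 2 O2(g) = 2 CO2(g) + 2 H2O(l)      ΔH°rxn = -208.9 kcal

(a) reversed (reverse to put C3H8(g) on the product side): +530.6 kcal
(b) as written (C3H4(g) already on the reactant side): -463.0 kcal
(c) as written (C2H6(g) already on the reactant side): -372.8 kcal
(d) reversed (CH3COOH(l) must end up as a product): +208.9 kcal
Since enthalpy is a state function, ΔH°rxn = (-1)·(-530.6) + (1)·(-463.0) + (1)·(-372.8) + (-1)·(-208.9) = -96.3 kcal

ΔH°rxn = -96.3 kcal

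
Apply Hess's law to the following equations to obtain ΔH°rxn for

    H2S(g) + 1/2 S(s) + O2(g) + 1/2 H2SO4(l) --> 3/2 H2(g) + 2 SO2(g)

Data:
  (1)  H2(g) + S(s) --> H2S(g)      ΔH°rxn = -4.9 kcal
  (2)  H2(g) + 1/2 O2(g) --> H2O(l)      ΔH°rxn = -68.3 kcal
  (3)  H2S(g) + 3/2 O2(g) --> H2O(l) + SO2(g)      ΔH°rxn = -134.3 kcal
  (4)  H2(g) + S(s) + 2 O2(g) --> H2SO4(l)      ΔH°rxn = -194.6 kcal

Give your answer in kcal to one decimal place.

(1) as written: -4.9 kcal
(2) reversed and × 2: (-2)·(-68.3) = +136.6 kcal
(3) × 2: (2)·(-134.3) = -268.6 kcal
(4) reversed and × 1/2: (-1/2)·(-194.6) = +97.3 kcal
Combining the equations, ΔH°rxn = (-4.9) + (+136.6) + (-268.6) + (+97.3) = -39.6 kcal

ΔH°rxn = -39.6 kcal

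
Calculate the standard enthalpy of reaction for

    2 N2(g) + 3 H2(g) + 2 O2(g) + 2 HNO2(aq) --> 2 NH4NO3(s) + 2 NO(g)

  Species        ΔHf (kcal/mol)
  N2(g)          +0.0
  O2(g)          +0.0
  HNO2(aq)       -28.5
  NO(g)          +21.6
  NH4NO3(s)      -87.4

Products: 2·(-87.4) + 2·(+21.6) = -131.6
Reactants: 2·(+0.0) + 3·(+0.0) + 2·(+0.0) + 2·(-28.5) = -57.0
ΔH° = (-131.6) − (-57.0) = -74.6 kcal/mol

ΔH° = -74.6 kcal/mol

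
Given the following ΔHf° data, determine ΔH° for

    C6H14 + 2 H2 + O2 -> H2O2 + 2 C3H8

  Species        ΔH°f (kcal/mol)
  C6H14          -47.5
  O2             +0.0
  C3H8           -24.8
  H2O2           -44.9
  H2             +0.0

ΔH° = -47.0 kcal/mol

Products: 1·(-44.9) + 2·(-24.8) = -94.5
Reactants: 1·(-47.5) + 2·(+0.0) + 1·(+0.0) = -47.5
ΔH° = (-94.5) − (-47.5) = -47.0 kcal/mol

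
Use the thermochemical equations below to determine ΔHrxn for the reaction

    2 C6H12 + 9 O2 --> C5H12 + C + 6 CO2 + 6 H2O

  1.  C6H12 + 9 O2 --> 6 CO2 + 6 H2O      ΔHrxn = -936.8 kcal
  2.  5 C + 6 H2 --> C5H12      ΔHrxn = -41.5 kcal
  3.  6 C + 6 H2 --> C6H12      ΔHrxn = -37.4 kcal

ΔHrxn = -940.9 kcal

eq. 1 as written (CO2 already on the product side): -936.8 kcal
eq. 2 as written (C5H12 already on the product side): -41.5 kcal
eq. 3 reversed: +37.4 kcal
Since enthalpy is a state function, ΔHrxn = (1)·(-936.8) + (1)·(-41.5) + (-1)·(-37.4) = -940.9 kcal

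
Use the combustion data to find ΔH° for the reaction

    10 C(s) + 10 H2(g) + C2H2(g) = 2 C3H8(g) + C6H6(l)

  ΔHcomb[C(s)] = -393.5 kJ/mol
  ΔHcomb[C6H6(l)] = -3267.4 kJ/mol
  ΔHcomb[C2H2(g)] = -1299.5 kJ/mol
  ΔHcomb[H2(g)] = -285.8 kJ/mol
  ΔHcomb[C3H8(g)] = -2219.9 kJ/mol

ΔH° = -385.3 kJ/mol

Using ΔH = Σ nΔHc°(reactants) − Σ nΔHc°(products):
= [10·(-393.5) + 10·(-285.8) + 1·(-1299.5)] − [2·(-2219.9) + 1·(-3267.4)]
= -385.3 kJ/mol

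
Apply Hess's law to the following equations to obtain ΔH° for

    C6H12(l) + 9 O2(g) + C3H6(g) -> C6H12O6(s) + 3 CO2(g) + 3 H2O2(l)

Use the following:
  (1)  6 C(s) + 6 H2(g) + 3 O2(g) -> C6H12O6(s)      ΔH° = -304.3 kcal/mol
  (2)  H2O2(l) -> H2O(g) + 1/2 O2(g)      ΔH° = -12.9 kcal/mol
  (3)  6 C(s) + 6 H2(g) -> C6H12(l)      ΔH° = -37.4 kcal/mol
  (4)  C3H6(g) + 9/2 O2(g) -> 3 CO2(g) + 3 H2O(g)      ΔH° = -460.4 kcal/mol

(1) as written (C6H12O6(s) already on the product side): -304.3 kcal/mol
(2) reversed and × 3 (H2O2(l) must end up as a product; scale by 3 for the 3 H2O2(l)): (-3)·(-12.9) = +38.7 kcal/mol
(3) reversed (reverse to put C6H12(l) on the reactant side): +37.4 kcal/mol
(4) as written (C3H6(g) already on the reactant side): -460.4 kcal/mol
Since enthalpy is a state function, ΔH° = (1)·(-304.3) + (-3)·(-12.9) + (-1)·(-37.4) + (1)·(-460.4) = -688.6 kcal/mol

ΔH° = -688.6 kcal/mol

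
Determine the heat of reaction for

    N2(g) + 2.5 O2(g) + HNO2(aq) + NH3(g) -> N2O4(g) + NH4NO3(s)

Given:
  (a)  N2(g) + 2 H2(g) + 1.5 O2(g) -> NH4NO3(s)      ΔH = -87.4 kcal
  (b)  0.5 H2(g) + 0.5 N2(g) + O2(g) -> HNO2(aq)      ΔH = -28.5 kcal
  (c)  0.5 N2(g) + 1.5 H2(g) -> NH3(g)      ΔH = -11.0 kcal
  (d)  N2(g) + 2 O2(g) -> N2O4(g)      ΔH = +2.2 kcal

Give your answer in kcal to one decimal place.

(a) as written (NH4NO3(s) already on the product side): -87.4 kcal
(b) reversed (HNO2(aq) must end up as a reactant): +28.5 kcal
(c) reversed (NH3(g) must end up as a reactant): +11.0 kcal
(d) as written (N2O4(g) already on the product side): +2.2 kcal
By Hess's law, ΔH = (1)·(-87.4) + (-1)·(-28.5) + (-1)·(-11.0) + (1)·(+2.2) = -45.7 kcal

ΔH = -45.7 kcal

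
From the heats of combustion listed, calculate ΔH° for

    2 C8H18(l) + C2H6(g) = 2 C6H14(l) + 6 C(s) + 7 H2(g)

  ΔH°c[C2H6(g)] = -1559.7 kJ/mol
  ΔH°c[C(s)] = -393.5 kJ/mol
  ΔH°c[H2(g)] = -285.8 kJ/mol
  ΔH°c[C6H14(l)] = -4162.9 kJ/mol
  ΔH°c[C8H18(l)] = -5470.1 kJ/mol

Using ΔH = Σ nΔHc°(reactants) − Σ nΔHc°(products):
= [2·(-5470.1) + 1·(-1559.7)] − [2·(-4162.9) + 6·(-393.5) + 7·(-285.8)]
= 187.5 kJ/mol

ΔH° = 187.5 kJ/mol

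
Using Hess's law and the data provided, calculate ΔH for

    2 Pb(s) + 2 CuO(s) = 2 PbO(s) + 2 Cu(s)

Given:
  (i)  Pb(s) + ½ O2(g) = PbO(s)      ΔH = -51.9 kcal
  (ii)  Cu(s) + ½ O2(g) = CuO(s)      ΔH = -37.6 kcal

ΔH = -28.6 kcal

(i) × 2: (2)·(-51.9) = -103.8 kcal
(ii) reversed and × 2: (-2)·(-37.6) = +75.2 kcal
ΔH = (-103.8) + (+75.2) = -28.6 kcal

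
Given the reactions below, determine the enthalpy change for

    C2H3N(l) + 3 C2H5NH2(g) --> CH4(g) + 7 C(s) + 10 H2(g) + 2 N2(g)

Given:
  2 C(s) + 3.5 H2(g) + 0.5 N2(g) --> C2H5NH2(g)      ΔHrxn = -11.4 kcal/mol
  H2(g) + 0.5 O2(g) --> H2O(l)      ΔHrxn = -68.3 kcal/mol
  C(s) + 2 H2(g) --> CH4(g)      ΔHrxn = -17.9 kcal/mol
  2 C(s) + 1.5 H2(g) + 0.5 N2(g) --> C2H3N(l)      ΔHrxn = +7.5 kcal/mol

ΔHrxn = 8.8 kcal/mol

equation 1 reversed and × 3: (-3)·(-11.4) = +34.2 kcal/mol
equation 2: not needed.
equation 3 as written: -17.9 kcal/mol
equation 4 reversed: -7.5 kcal/mol
Summing the manipulated equations, ΔHrxn = (-3)·(-11.4) + (1)·(-17.9) + (-1)·(+7.5) = 8.8 kcal/mol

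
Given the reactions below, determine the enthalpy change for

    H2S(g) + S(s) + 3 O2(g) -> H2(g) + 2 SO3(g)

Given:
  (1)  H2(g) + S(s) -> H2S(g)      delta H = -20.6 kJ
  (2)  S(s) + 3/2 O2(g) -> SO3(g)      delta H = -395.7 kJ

delta H = -770.8 kJ

(1) reversed (reverse to put H2S(g) on the reactant side): +20.6 kJ
(2) × 2 (×2 to match 2 SO3(g) in the target): (2)·(-395.7) = -791.4 kJ
Since enthalpy is a state function, delta H = (-1)·(-20.6) + (2)·(-395.7) = -770.8 kJ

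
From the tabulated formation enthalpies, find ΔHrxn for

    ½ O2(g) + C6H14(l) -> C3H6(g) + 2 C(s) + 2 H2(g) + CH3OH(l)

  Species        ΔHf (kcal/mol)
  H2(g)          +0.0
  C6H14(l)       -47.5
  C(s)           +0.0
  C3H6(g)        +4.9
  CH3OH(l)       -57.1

ΔHrxn = -4.7 kcal/mol

ΔH°rxn = Σ nΔHf°(products) − Σ nΔHf°(reactants).
Products: 1·(+4.9) + 2·(+0.0) + 2·(+0.0) + 1·(-57.1) = -52.2
Reactants: 1/2·(+0.0) + 1·(-47.5) = -47.5
ΔHrxn = (-52.2) − (-47.5) = -4.7 kcal/mol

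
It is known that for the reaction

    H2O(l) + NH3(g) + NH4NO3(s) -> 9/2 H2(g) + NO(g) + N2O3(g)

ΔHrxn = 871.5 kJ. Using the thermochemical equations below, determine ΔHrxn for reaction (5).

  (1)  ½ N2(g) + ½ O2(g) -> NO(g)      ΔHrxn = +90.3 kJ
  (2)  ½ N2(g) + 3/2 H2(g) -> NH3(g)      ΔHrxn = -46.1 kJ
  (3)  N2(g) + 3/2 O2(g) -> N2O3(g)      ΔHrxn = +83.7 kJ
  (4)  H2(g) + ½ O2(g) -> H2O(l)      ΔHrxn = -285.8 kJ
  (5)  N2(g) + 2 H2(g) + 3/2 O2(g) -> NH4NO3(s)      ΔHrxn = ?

ΔHrxn = -365.6 kJ

(1) as written: +90.3 kJ
(2) reversed: +46.1 kJ
(3) as written: +83.7 kJ
(4) reversed: +285.8 kJ
(5) reversed: contributes −x
+871.5 = (+90.3) + (+46.1) + (+83.7) + (+285.8) − x
x = (+871.5 − (+505.9)) / (-1) = -365.6 kJ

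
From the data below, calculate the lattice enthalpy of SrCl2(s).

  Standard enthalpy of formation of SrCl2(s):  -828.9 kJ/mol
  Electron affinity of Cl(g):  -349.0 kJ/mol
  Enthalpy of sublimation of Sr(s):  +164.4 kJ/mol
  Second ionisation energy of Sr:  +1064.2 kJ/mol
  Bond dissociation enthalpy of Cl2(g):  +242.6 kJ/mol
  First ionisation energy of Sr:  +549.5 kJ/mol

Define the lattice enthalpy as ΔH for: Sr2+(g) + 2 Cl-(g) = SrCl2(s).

ΔHf° = 1·ΔHsub + 1·(ΣIE) + 1·D(Cl2) + 2·EA + U
-828.9 = 1·(+164.4) + 1·(+1613.7) + 1·(+242.6) + 2·(-349.0) + U
U = -828.9 − (+1322.7) = -2151.6 kJ/mol

U = -2151.6 kJ/mol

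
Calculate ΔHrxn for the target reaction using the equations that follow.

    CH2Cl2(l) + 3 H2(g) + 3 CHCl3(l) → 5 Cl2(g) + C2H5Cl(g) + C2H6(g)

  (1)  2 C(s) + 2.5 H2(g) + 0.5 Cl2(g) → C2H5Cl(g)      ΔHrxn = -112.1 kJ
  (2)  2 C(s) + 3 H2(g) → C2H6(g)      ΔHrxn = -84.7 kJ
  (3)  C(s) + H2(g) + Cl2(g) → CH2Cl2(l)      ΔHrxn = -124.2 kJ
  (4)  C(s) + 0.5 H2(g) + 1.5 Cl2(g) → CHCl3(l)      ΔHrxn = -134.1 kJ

(1) as written (C2H5Cl(g) already on the product side): -112.1 kJ
(2) as written (C2H6(g) already on the product side): -84.7 kJ
(3) reversed (CH2Cl2(l) must end up as a reactant): +124.2 kJ
(4) reversed and × 3 (CHCl3(l) must end up as a reactant; ×3 to match 3 CHCl3(l) in the target): (-3)·(-134.1) = +402.3 kJ
ΔHrxn = (1)·(-112.1) + (1)·(-84.7) + (-1)·(-124.2) + (-3)·(-134.1) = 329.7 kJ

ΔHrxn = 329.7 kJ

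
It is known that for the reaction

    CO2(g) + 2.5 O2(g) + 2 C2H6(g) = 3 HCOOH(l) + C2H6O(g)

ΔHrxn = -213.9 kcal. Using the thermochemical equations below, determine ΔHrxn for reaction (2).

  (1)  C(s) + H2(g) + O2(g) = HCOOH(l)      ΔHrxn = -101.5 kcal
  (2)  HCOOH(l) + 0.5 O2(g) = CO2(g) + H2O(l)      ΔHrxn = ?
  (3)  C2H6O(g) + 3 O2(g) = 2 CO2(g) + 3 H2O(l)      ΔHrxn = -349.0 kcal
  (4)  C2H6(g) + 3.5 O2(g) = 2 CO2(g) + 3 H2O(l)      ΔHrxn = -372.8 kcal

(1): not needed (C(s) appears nowhere else).
(2) reversed and × 3: contributes −3·x
(3) reversed (reverse to put C2H6O(g) on the product side): +349.0 kcal
(4) × 2 (×2 to match 2 C2H6(g) in the target): (2)·(-372.8) = -745.6 kcal
-213.9 = (+349.0) + (-745.6) − 3·x
x = (-213.9 − (-396.6)) / (-3) = -60.9 kcal

ΔHrxn = -60.9 kcal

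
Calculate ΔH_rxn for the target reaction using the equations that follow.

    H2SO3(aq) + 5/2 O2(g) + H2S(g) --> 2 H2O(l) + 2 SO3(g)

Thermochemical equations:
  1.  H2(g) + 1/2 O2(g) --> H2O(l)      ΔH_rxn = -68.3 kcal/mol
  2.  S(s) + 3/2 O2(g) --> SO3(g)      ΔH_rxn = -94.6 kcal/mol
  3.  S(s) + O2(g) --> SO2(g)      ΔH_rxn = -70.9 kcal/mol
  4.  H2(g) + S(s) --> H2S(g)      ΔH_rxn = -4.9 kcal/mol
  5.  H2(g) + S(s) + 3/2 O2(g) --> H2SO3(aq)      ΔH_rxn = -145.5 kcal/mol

eq. 1 × 2: (2)·(-68.3) = -136.6 kcal/mol
eq. 2 × 2: (2)·(-94.6) = -189.2 kcal/mol
eq. 3: not needed.
eq. 4 reversed: +4.9 kcal/mol
eq. 5 reversed: +145.5 kcal/mol
Since enthalpy is a state function, ΔH_rxn = (2)·(-68.3) + (2)·(-94.6) + (-1)·(-4.9) + (-1)·(-145.5) = -175.4 kcal/mol

ΔH_rxn = -175.4 kcal/mol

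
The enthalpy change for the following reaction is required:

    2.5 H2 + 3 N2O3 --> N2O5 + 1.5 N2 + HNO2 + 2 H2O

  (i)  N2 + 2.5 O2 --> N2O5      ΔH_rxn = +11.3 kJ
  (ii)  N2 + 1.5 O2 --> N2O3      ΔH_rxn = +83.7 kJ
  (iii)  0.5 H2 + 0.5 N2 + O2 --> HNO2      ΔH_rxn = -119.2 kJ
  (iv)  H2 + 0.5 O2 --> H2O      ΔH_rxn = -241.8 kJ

ΔH_rxn = -842.6 kJ

(i) as written (N2O5 already on the product side): +11.3 kJ
(ii) reversed and × 3 (N2O3 must end up as a reactant; scale by 3 for the 3 N2O3): (-3)·(+83.7) = -251.1 kJ
(iii) as written (HNO2 already on the product side): -119.2 kJ
(iv) × 2 (×2 to match 2 H2O in the target): (2)·(-241.8) = -483.6 kJ
ΔH_rxn = (1)·(+11.3) + (-3)·(+83.7) + (1)·(-119.2) + (2)·(-241.8) = -842.6 kJ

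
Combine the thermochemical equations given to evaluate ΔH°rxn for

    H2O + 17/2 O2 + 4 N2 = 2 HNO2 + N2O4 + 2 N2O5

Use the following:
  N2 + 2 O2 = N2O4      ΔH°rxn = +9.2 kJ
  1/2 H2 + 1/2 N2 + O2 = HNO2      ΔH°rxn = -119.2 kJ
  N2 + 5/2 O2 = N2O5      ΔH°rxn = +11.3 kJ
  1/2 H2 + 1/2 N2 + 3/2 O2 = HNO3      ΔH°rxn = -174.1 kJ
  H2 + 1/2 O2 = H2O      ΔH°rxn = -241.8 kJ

equation 1 as written (N2O4 already on the product side): +9.2 kJ
equation 2 × 2 (scale by 2 for the 2 HNO2): (2)·(-119.2) = -238.4 kJ
equation 3 × 2 (scale by 2 for the 2 N2O5): (2)·(+11.3) = +22.6 kJ
equation 4: not needed (HNO3 appears nowhere else).
equation 5 reversed (reverse to put H2O on the reactant side): +241.8 kJ
ΔH°rxn = (+9.2) + (-238.4) + (+22.6) + (+241.8) = 35.2 kJ

ΔH°rxn = 35.2 kJ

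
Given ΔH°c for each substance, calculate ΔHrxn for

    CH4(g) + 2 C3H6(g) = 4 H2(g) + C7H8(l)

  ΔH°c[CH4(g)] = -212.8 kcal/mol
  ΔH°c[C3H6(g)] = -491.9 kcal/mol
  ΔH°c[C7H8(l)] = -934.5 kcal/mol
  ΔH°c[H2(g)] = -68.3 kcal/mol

ΔHrxn = 11.1 kcal/mol

Using ΔH = Σ nΔHc°(reactants) − Σ nΔHc°(products):
= [1·(-212.8) + 2·(-491.9)] − [4·(-68.3) + 1·(-934.5)]
= 11.1 kcal/mol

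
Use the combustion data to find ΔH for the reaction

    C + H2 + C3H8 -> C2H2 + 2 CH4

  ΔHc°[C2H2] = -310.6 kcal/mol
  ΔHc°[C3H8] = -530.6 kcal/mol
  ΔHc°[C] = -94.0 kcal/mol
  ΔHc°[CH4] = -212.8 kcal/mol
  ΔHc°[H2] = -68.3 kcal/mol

ΔH = 43.3 kcal/mol

With combustion enthalpies, reactants minus products:
= [1·(-94.0) + 1·(-68.3) + 1·(-530.6)] − [1·(-310.6) + 2·(-212.8)]
= 43.3 kcal/mol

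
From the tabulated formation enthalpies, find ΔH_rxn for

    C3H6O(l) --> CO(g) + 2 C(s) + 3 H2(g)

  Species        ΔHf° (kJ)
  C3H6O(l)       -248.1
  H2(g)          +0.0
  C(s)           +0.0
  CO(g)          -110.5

ΔH°rxn = Σ nΔHf°(products) − Σ nΔHf°(reactants).
Products: 1·(-110.5) + 2·(+0.0) + 3·(+0.0) = -110.5
Reactants: 1·(-248.1) = -248.1
ΔH_rxn = (-110.5) − (-248.1) = 137.6 kJ

ΔH_rxn = 137.6 kJ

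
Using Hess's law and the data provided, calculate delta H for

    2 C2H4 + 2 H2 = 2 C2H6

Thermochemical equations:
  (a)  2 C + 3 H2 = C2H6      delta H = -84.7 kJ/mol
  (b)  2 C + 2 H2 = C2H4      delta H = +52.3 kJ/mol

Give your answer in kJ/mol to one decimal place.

delta H = -274.0 kJ/mol

(a) × 2 (scale by 2 for the 2 C2H6): (2)·(-84.7) = -169.4 kJ/mol
(b) reversed and × 2 (C2H4 must end up as a reactant; scale by 2 for the 2 C2H4): (-2)·(+52.3) = -104.6 kJ/mol
By Hess's law, delta H = (2)·(-84.7) + (-2)·(+52.3) = -274.0 kJ/mol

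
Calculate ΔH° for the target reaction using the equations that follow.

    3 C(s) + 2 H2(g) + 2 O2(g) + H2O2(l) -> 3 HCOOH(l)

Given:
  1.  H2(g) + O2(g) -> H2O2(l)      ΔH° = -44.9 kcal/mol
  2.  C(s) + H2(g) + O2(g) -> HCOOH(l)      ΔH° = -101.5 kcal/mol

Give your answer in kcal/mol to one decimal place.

eq. 1 reversed (reverse to put H2O2(l) on the reactant side): +44.9 kcal/mol
eq. 2 × 3 (scale by 3 for the 3 HCOOH(l)): (3)·(-101.5) = -304.5 kcal/mol
Summing the manipulated equations, ΔH° = (+44.9) + (-304.5) = -259.6 kcal/mol

ΔH° = -259.6 kcal/mol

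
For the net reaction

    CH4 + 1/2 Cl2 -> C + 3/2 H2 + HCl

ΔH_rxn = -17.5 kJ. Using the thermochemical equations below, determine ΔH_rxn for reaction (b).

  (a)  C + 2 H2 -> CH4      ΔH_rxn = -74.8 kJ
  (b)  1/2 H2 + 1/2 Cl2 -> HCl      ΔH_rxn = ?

ΔH_rxn = -92.3 kJ

(a) reversed: +74.8 kJ
(b) as written: contributes x
-17.5 = (+74.8) + x
x = (-17.5 − (+74.8)) / (1) = -92.3 kJ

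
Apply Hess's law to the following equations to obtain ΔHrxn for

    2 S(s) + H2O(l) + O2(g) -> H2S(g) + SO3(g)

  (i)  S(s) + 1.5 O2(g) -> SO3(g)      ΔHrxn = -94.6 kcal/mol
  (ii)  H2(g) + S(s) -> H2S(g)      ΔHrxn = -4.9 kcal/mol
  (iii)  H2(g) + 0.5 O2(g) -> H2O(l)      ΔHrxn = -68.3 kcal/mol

(i) as written: -94.6 kcal/mol
(ii) as written: -4.9 kcal/mol
(iii) reversed: +68.3 kcal/mol
Summing the manipulated equations, ΔHrxn = (-94.6) + (-4.9) + (+68.3) = -31.2 kcal/mol

ΔHrxn = -31.2 kcal/mol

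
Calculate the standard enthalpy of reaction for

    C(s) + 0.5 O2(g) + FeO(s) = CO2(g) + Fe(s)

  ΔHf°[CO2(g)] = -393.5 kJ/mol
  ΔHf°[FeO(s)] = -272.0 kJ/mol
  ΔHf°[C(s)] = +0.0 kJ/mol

Products: 1·(-393.5) + 1·(+0.0) = -393.5
Reactants: 1·(+0.0) + 1/2·(+0.0) + 1·(-272.0) = -272.0
ΔH°rxn = (-393.5) − (-272.0) = -121.5 kJ/mol

ΔH°rxn = -121.5 kJ/mol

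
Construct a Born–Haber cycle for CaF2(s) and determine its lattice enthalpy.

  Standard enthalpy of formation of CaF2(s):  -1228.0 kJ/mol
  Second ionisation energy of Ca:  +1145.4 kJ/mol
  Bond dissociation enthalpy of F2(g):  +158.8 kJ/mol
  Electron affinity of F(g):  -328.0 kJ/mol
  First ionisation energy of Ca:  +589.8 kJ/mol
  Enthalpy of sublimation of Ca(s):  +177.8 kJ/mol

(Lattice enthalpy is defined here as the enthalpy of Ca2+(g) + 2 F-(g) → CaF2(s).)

ΔHf° = 1·ΔHsub + 1·(ΣIE) + 1·D(F2) + 2·EA + U
-1228.0 = 1·(+177.8) + 1·(+1735.2) + 1·(+158.8) + 2·(-328.0) + U
U = -1228.0 − (+1415.8) = -2643.8 kJ/mol

U = -2643.8 kJ/mol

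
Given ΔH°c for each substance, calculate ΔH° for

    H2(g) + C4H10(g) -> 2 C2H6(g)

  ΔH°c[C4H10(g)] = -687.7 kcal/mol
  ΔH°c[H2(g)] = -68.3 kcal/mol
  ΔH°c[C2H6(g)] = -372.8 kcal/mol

Using ΔH = Σ nΔHc°(reactants) − Σ nΔHc°(products):
= [1·(-68.3) + 1·(-687.7)] − [2·(-372.8)]
= -10.4 kcal/mol

ΔH° = -10.4 kcal/mol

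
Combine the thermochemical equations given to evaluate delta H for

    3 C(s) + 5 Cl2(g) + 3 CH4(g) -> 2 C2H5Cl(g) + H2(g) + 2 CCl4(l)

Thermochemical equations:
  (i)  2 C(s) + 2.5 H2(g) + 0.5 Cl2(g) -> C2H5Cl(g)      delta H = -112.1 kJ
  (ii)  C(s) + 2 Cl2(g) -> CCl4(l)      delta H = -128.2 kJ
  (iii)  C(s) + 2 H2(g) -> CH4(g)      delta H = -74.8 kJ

(i) × 2 (scale by 2 for the 2 C2H5Cl(g)): (2)·(-112.1) = -224.2 kJ
(ii) × 2 (scale by 2 for the 2 CCl4(l)): (2)·(-128.2) = -256.4 kJ
(iii) reversed and × 3 (reverse to put CH4(g) on the reactant side; ×3 to match 3 CH4(g) in the target): (-3)·(-74.8) = +224.4 kJ
Since enthalpy is a state function, delta H = (2)·(-112.1) + (2)·(-128.2) + (-3)·(-74.8) = -256.2 kJ

delta H = -256.2 kJ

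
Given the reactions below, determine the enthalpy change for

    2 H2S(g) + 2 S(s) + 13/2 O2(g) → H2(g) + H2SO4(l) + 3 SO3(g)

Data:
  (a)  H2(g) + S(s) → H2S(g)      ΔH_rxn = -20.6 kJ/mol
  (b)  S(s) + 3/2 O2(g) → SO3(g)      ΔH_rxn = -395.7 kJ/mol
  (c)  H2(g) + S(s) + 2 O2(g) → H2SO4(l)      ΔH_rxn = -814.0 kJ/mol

ΔH_rxn = -1959.9 kJ/mol

(a) reversed and × 2: (-2)·(-20.6) = +41.2 kJ/mol
(b) × 3: (3)·(-395.7) = -1187.1 kJ/mol
(c) as written: -814.0 kJ/mol
ΔH_rxn = (+41.2) + (-1187.1) + (-814.0) = -1959.9 kJ/mol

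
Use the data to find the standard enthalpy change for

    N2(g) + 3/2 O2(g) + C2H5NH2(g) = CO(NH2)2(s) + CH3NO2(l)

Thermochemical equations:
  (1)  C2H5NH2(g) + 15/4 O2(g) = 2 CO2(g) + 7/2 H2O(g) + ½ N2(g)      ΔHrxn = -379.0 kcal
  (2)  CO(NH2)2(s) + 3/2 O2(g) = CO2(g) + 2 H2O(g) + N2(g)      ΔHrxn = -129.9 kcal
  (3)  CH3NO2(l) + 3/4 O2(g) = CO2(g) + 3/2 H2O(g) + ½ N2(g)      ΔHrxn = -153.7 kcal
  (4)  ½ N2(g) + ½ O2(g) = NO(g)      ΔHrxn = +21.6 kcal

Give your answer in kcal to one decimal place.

ΔHrxn = -95.4 kcal

(1) as written: -379.0 kcal
(2) reversed: +129.9 kcal
(3) reversed: +153.7 kcal
(4): not needed.
ΔHrxn = (1)·(-379.0) + (-1)·(-129.9) + (-1)·(-153.7) = -95.4 kcal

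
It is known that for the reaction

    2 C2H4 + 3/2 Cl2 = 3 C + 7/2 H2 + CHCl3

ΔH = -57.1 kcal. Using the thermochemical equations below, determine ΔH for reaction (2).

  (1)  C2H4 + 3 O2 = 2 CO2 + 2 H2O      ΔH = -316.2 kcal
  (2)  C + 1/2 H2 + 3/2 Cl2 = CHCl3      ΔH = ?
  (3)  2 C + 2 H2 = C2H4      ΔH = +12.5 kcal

(1): not needed.
(2) as written: contributes x
(3) reversed and × 2: (-2)·(+12.5) = -25.0 kcal
-57.1 = (-25.0) + x
x = (-57.1 − (-25.0)) / (1) = -32.1 kcal

ΔH = -32.1 kcal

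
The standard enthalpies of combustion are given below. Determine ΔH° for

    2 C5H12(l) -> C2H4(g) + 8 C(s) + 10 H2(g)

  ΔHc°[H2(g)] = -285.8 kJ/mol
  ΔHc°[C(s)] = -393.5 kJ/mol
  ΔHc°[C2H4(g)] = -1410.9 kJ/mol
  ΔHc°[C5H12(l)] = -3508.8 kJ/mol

Using ΔH = Σ nΔHc°(reactants) − Σ nΔHc°(products):
= [2·(-3508.8)] − [1·(-1410.9) + 8·(-393.5) + 10·(-285.8)]
= 399.3 kJ/mol

ΔH° = 399.3 kJ/mol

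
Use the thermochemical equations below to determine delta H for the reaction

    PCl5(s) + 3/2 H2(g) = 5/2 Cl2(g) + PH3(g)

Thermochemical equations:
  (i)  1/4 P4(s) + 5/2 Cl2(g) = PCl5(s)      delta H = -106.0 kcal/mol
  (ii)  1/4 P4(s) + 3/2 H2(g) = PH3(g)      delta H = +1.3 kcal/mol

(i) reversed (reverse to put PCl5(s) on the reactant side): +106.0 kcal/mol
(ii) as written (PH3(g) already on the product side): +1.3 kcal/mol
delta H = (-1)·(-106.0) + (1)·(+1.3) = 107.3 kcal/mol

delta H = 107.3 kcal/mol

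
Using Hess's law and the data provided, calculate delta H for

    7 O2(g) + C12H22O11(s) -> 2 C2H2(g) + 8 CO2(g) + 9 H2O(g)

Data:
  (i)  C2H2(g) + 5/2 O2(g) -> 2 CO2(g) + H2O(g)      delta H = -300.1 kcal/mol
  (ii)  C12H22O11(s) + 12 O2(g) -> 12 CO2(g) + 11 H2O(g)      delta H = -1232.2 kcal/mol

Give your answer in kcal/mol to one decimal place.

(i) reversed and × 2 (C2H2(g) must end up as a product; scale by 2 for the 2 C2H2(g)): (-2)·(-300.1) = +600.2 kcal/mol
(ii) as written (C12H22O11(s) already on the reactant side): -1232.2 kcal/mol
By Hess's law, delta H = (+600.2) + (-1232.2) = -632.0 kcal/mol

delta H = -632.0 kcal/mol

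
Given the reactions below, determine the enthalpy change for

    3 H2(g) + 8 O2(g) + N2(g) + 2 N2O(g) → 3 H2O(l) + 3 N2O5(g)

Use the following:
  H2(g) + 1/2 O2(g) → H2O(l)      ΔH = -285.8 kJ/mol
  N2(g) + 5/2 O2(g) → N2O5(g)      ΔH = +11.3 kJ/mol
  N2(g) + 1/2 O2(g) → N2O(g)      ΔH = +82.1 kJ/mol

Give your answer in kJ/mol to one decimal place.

ΔH = -987.7 kJ/mol

equation 1 × 3: (3)·(-285.8) = -857.4 kJ/mol
equation 2 × 3: (3)·(+11.3) = +33.9 kJ/mol
equation 3 reversed and × 2: (-2)·(+82.1) = -164.2 kJ/mol
ΔH = (3)·(-285.8) + (3)·(+11.3) + (-2)·(+82.1) = -987.7 kJ/mol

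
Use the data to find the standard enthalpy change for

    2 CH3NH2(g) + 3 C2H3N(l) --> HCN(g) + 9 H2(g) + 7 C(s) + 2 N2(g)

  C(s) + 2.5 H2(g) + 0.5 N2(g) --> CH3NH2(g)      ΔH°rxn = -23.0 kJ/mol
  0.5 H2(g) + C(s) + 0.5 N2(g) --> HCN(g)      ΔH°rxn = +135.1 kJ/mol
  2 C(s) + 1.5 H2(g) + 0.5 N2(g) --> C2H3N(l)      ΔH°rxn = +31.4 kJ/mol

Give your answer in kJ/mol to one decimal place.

equation 1 reversed and × 2 (reverse to put CH3NH2(g) on the reactant side; scale by 2 for the 2 CH3NH2(g)): (-2)·(-23.0) = +46.0 kJ/mol
equation 2 as written (HCN(g) already on the product side): +135.1 kJ/mol
equation 3 reversed and × 3 (reverse to put C2H3N(l) on the reactant side; ×3 to match 3 C2H3N(l) in the target): (-3)·(+31.4) = -94.2 kJ/mol
Summing the manipulated equations, ΔH°rxn = (-2)·(-23.0) + (1)·(+135.1) + (-3)·(+31.4) = 86.9 kJ/mol

ΔH°rxn = 86.9 kJ/mol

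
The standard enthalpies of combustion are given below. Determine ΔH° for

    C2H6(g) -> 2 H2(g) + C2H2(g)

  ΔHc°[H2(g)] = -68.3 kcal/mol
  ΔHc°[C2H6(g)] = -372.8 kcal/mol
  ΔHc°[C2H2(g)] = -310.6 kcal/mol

Using ΔH = Σ nΔHc°(reactants) − Σ nΔHc°(products):
= [1·(-372.8)] − [2·(-68.3) + 1·(-310.6)]
= 74.4 kcal/mol

ΔH° = 74.4 kcal/mol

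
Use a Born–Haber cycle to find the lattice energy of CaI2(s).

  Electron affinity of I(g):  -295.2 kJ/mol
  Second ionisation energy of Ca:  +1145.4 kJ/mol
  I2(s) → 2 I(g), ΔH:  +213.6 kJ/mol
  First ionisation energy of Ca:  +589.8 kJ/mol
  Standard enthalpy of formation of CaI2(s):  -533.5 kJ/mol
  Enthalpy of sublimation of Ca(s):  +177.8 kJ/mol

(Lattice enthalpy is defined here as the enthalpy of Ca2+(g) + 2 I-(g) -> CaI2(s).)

ΔHf° = 1·ΔHsub + 1·(ΣIE) + 1·D(I2) + 2·EA + U
-533.5 = 1·(+177.8) + 1·(+1735.2) + 1·(+213.6) + 2·(-295.2) + U
U = -533.5 − (+1536.2) = -2069.7 kJ/mol

U = -2069.7 kJ/mol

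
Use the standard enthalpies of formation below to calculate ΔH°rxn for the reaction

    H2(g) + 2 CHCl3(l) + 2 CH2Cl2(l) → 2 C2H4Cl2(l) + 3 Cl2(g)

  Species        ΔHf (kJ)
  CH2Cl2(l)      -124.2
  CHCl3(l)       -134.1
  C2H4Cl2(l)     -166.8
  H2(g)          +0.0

ΔH°rxn = 183.0 kJ

Products: 2·(-166.8) + 3·(+0.0) = -333.6
Reactants: 1·(+0.0) + 2·(-134.1) + 2·(-124.2) = -516.6
ΔH°rxn = (-333.6) − (-516.6) = 183.0 kJ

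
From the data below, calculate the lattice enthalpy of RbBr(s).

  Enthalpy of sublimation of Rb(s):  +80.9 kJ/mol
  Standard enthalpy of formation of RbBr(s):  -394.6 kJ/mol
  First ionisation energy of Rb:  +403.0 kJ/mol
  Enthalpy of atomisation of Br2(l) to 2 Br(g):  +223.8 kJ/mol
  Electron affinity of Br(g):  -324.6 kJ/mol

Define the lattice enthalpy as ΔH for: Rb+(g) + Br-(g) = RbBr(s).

ΔHf° = 1·ΔHsub + 1·(ΣIE) + 1/2·D(Br2) + 1·EA + U
-394.6 = 1·(+80.9) + 1·(+403.0) + 1/2·(+223.8) + 1·(-324.6) + U
U = -394.6 − (+271.2) = -665.8 kJ/mol

U = -665.8 kJ/mol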